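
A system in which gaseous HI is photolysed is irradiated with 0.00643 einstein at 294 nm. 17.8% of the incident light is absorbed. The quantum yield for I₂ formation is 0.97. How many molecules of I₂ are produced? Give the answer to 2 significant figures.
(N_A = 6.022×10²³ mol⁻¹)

Photons absorbed: 0.178 × 0.00643 = 0.001145 mol.
Product: Φ × n_abs = 0.97 × 0.001145 = 0.001111 mol.
As a count: 0.001111 × 6.022×10²³ = 6.7×10²⁰.

6.7×10²⁰ molecules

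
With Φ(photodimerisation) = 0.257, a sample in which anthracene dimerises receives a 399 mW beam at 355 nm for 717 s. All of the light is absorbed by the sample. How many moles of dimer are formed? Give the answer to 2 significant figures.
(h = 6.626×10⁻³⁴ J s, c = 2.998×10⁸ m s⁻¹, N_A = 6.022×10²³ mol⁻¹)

Photon energy at 355 nm: hc/λ = (6.626×10⁻³⁴)(2.998×10⁸)/(355×10⁻⁹) = 5.596×10⁻¹⁹ J.
Energy delivered: (399 mW)(717 s) = 286.1 J.
Photons incident: 286.1 / 5.596×10⁻¹⁹ = 5.113×10²⁰, i.e. 5.113×10²⁰/6.022×10²³ = 8.491×10⁻⁴ mol.
Product: Φ × n_abs = 0.257 × 8.491×10⁻⁴ = 2.182×10⁻⁴ mol.

2.2×10⁻⁴ mol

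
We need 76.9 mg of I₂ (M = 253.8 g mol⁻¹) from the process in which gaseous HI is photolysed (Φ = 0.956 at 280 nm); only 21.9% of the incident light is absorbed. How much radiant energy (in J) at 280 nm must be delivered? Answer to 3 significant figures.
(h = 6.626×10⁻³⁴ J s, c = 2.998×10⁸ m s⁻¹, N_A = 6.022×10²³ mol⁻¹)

618 J

Product: 76.9 mg / 253.8 g mol⁻¹ = 3.030×10⁻⁴ mol.
Photons that must be absorbed: 3.030×10⁻⁴ / 0.956 = 3.169×10⁻⁴ mol.
Incident photons needed: 3.169×10⁻⁴ / 0.219 = 0.001447 mol.
Photon energy: hc/λ = 7.095×10⁻¹⁹ J; per mole, 4.273×10⁵ J mol⁻¹.
Energy required: 0.001447 × 4.273×10⁵ = 618 J.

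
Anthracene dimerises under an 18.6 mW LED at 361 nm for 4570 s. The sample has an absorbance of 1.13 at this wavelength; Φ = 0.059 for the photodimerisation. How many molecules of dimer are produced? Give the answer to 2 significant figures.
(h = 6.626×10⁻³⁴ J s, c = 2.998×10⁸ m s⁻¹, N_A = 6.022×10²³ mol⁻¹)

8.4×10¹⁸ molecules

Photon energy at 361 nm: hc/λ = (6.626×10⁻³⁴)(2.998×10⁸)/(361×10⁻⁹) = 5.503×10⁻¹⁹ J.
Energy delivered: (18.6 mW)(4570 s) = 85.00 J.
Photons incident: 85.00 / 5.503×10⁻¹⁹ = 1.545×10²⁰, i.e. 1.545×10²⁰/6.022×10²³ = 2.566×10⁻⁴ mol.
Fraction absorbed: 1 − 10^(−1.13) = 0.9259.
Photons absorbed: 0.9259 × 2.566×10⁻⁴ = 2.376×10⁻⁴ mol.
Product: Φ × n_abs = 0.059 × 2.376×10⁻⁴ = 1.402×10⁻⁵ mol.
As a count: 1.402×10⁻⁵ × 6.022×10²³ = 8.4×10¹⁸.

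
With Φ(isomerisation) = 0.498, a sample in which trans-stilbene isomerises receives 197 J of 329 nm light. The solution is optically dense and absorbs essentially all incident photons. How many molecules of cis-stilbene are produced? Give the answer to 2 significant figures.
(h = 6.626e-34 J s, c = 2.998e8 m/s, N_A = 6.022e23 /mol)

1.6e20 molecules

Photon energy at 329 nm: hc/λ = (6.626e-34)(2.998e8)/(329e-9) = 6.038e-19 J.
Photons incident: 197 / 6.038e-19 = 3.263e20, i.e. 3.263e20/6.022e23 = 5.418e-4 mol.
Product: Φ × n_abs = 0.498 × 5.418e-4 = 2.698e-4 mol.
As a count: 2.698e-4 × 6.022e23 = 1.6e20.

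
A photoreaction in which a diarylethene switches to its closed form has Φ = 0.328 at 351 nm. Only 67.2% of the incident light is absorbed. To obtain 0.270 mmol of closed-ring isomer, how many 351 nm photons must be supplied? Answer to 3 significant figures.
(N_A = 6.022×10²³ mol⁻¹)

Product: 0.270 mmol = 2.70×10⁻⁴ mol.
Photons that must be absorbed: 2.70×10⁻⁴ / 0.328 = 8.232×10⁻⁴ mol.
Incident photons needed: 8.232×10⁻⁴ / 0.672 = 0.001225 mol.
Photon count: 0.001225 × 6.022×10²³ = 7.38×10²⁰.

7.38×10²⁰ photons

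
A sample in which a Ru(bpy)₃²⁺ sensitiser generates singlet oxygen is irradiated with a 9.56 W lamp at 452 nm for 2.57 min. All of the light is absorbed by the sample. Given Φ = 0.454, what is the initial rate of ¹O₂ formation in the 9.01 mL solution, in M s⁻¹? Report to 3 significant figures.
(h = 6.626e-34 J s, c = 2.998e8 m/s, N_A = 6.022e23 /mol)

Photon energy at 452 nm: hc/λ = (6.626e-34)(2.998e8)/(452e-9) = 4.395e-19 J.
Energy delivered: (9.56 W)(154.2 s) = 1474 J.
Photons incident: 1474 / 4.395e-19 = 3.354e21, i.e. 3.354e21/6.022e23 = 0.005570 mol.
Product formed: 0.454 × 0.005570 = 0.002529 mol.
Rate: 0.002529 mol / (154.2 s × 0.00901 L) = 0.00182 M s⁻¹.

0.00182 M s⁻¹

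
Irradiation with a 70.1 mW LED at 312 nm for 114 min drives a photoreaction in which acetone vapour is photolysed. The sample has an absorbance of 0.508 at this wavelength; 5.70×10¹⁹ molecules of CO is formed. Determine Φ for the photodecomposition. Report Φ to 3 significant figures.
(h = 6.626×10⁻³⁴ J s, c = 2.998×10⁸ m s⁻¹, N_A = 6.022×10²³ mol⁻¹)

Φ = 0.110

Product: 5.70×10¹⁹ / 6.022×10²³ = 9.465×10⁻⁵ mol.
Photon energy at 312 nm: hc/λ = (6.626×10⁻³⁴)(2.998×10⁸)/(312×10⁻⁹) = 6.367×10⁻¹⁹ J.
Energy delivered: (70.1 mW)(6840 s) = 479.5 J.
Photons incident: 479.5 / 6.367×10⁻¹⁹ = 7.531×10²⁰, i.e. 7.531×10²⁰/6.022×10²³ = 0.001251 mol.
Fraction absorbed: 1 − 10^(−0.508) = 0.6895.
Photons absorbed: 0.6895 × 0.001251 = 8.626×10⁻⁴ mol.
Φ = 9.465×10⁻⁵ mol / 8.626×10⁻⁴ mol photons = 0.110.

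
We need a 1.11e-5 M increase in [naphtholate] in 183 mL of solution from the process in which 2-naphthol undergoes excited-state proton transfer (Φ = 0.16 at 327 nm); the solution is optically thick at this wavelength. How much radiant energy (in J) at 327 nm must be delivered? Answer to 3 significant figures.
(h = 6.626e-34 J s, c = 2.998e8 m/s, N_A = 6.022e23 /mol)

Product: (1.11e-5 M)(0.183 L) = 2.031e-6 mol.
Photons that must be absorbed: 2.031e-6 / 0.16 = 1.269e-5 mol.
Photon energy: hc/λ = 6.075e-19 J; per mole, 3.658e5 J mol⁻¹.
Energy required: 1.269e-5 × 3.658e5 = 4.64 J.

4.64 J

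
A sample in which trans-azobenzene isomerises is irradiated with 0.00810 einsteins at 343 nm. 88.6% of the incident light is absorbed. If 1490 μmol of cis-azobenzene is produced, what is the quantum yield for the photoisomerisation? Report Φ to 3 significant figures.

Product: 1490 μmol = 0.00149 mol.
Photons absorbed: 0.886 × 0.00810 = 0.007177 mol.
Φ = 0.00149 mol / 0.007177 mol photons = 0.208.

Φ = 0.208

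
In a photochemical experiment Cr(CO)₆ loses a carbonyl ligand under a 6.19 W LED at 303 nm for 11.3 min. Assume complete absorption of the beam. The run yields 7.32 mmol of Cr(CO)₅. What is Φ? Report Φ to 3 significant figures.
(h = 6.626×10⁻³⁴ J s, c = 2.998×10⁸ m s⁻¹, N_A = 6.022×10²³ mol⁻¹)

Φ = 0.689

Product: 7.32 mmol = 0.00732 mol.
Photon energy at 303 nm: hc/λ = (6.626×10⁻³⁴)(2.998×10⁸)/(303×10⁻⁹) = 6.556×10⁻¹⁹ J.
Energy delivered: (6.19 W)(678 s) = 4197 J.
Photons incident: 4197 / 6.556×10⁻¹⁹ = 6.402×10²¹, i.e. 6.402×10²¹/6.022×10²³ = 0.01063 mol.
Φ = 0.00732 mol / 0.01063 mol photons = 0.689.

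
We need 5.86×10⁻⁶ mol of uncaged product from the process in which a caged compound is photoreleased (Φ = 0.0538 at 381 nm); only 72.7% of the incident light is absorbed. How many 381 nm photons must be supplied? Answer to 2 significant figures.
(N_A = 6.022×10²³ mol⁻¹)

9.0×10¹⁹ photons

Photons that must be absorbed: 5.86×10⁻⁶ / 0.0538 = 1.089×10⁻⁴ mol.
Incident photons needed: 1.089×10⁻⁴ / 0.727 = 1.498×10⁻⁴ mol.
Photon count: 1.498×10⁻⁴ × 6.022×10²³ = 9.0×10¹⁹.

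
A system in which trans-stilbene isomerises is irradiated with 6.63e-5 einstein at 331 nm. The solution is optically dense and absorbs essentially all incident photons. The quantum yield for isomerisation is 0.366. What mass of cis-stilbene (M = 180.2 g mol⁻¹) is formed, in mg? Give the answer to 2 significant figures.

Product: Φ × n_abs = 0.366 × 6.63e-5 = 2.427e-5 mol.
Mass: 2.427e-5 × 180.2 = 0.004373 g = 4.4 mg.

4.4 mg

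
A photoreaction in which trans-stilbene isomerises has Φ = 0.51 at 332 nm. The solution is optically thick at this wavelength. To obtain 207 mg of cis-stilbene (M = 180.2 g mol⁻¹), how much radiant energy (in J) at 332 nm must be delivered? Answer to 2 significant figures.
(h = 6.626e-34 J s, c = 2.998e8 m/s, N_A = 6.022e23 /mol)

810 J

Product: 207 mg / 180.2 g mol⁻¹ = 0.001149 mol.
Photons that must be absorbed: 0.001149 / 0.51 = 0.002253 mol.
Photon energy: hc/λ = 5.983e-19 J; per mole, 3.603e5 J mol⁻¹.
Energy required: 0.002253 × 3.603e5 = 810 J.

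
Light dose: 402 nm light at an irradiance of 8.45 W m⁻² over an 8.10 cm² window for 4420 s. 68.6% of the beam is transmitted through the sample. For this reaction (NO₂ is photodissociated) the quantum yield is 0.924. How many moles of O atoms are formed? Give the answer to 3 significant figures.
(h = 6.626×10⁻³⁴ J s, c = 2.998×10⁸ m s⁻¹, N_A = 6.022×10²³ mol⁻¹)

Photon energy at 402 nm: hc/λ = (6.626×10⁻³⁴)(2.998×10⁸)/(402×10⁻⁹) = 4.941×10⁻¹⁹ J.
Energy delivered: (8.45 W m⁻²)(8.10×10⁻⁴ m²)(4420 s) = 30.25 J.
Photons incident: 30.25 / 4.941×10⁻¹⁹ = 6.122×10¹⁹, i.e. 6.122×10¹⁹/6.022×10²³ = 1.017×10⁻⁴ mol.
Fraction absorbed: 1 − 68.6/100 = 0.3140.
Photons absorbed: 0.3140 × 1.017×10⁻⁴ = 3.193×10⁻⁵ mol.
Product: Φ × n_abs = 0.924 × 3.193×10⁻⁵ = 2.950×10⁻⁵ mol.

2.95×10⁻⁵ mol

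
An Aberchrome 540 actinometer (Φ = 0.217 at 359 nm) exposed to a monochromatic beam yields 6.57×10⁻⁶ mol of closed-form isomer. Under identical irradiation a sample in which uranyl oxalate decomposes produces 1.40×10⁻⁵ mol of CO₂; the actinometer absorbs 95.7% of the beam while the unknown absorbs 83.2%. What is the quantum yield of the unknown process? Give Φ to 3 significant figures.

Photons absorbed by the actinometer: 6.57×10⁻⁶ / 0.217 = 3.028×10⁻⁵ mol.
Incident flux: 3.028×10⁻⁵ / 0.957 = 3.164×10⁻⁵ einstein.
Absorbed by unknown: 0.832 × 3.164×10⁻⁵ = 2.632×10⁻⁵ mol.
Φ(unknown) = 1.40×10⁻⁵ / 2.632×10⁻⁵ = 0.532.

Φ = 0.532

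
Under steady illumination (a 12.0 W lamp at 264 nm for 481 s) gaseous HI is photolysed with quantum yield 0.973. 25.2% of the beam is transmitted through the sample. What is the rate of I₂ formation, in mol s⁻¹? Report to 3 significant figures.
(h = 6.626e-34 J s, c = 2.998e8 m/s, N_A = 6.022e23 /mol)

Photon energy at 264 nm: hc/λ = (6.626e-34)(2.998e8)/(264e-9) = 7.525e-19 J.
Energy delivered: (12.0 W)(481 s) = 5772 J.
Photons incident: 5772 / 7.525e-19 = 7.670e21, i.e. 7.670e21/6.022e23 = 0.01274 mol.
Fraction absorbed: 1 − 25.2/100 = 0.7480.
Photons absorbed: 0.7480 × 0.01274 = 0.009530 mol.
Product formed: 0.973 × 0.009530 = 0.009273 mol.
Rate: 0.009273 / 481 s = 1.93e-5 mol s⁻¹.

1.93e-5 mol s⁻¹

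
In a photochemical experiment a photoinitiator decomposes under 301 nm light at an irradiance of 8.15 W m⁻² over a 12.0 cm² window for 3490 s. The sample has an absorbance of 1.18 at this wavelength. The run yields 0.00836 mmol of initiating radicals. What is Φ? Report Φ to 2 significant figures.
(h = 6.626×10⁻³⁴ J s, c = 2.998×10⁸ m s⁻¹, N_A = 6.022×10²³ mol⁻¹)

Φ = 0.10

Product: 0.00836 mmol = 8.36×10⁻⁶ mol.
Photon energy at 301 nm: hc/λ = (6.626×10⁻³⁴)(2.998×10⁸)/(301×10⁻⁹) = 6.600×10⁻¹⁹ J.
Energy delivered: (8.15 W m⁻²)(12.0×10⁻⁴ m²)(3490 s) = 34.13 J.
Photons incident: 34.13 / 6.600×10⁻¹⁹ = 5.171×10¹⁹, i.e. 5.171×10¹⁹/6.022×10²³ = 8.587×10⁻⁵ mol.
Fraction absorbed: 1 − 10^(−1.18) = 0.9339.
Photons absorbed: 0.9339 × 8.587×10⁻⁵ = 8.019×10⁻⁵ mol.
Φ = 8.36×10⁻⁶ mol / 8.019×10⁻⁵ mol photons = 0.10.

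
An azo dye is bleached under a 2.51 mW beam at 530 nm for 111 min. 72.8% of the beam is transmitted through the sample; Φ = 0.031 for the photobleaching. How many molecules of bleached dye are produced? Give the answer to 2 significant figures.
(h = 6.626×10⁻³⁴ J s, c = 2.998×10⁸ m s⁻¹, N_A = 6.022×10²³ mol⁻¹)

3.8×10¹⁷ molecules

Photon energy at 530 nm: hc/λ = (6.626×10⁻³⁴)(2.998×10⁸)/(530×10⁻⁹) = 3.748×10⁻¹⁹ J.
Energy delivered: (2.51 mW)(6660 s) = 16.72 J.
Photons incident: 16.72 / 3.748×10⁻¹⁹ = 4.461×10¹⁹, i.e. 4.461×10¹⁹/6.022×10²³ = 7.408×10⁻⁵ mol.
Fraction absorbed: 1 − 72.8/100 = 0.2720.
Photons absorbed: 0.2720 × 7.408×10⁻⁵ = 2.015×10⁻⁵ mol.
Product: Φ × n_abs = 0.031 × 2.015×10⁻⁵ = 6.246×10⁻⁷ mol.
As a count: 6.246×10⁻⁷ × 6.022×10²³ = 3.8×10¹⁷.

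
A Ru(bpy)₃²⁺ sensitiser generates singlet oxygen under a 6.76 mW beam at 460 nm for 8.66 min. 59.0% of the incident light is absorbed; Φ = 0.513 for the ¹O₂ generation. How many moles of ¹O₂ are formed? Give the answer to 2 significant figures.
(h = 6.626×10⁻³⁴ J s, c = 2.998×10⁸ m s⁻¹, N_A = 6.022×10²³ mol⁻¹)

4.1×10⁻⁶ mol

Photon energy at 460 nm: hc/λ = (6.626×10⁻³⁴)(2.998×10⁸)/(460×10⁻⁹) = 4.318×10⁻¹⁹ J.
Energy delivered: (6.76 mW)(519.6 s) = 3.512 J.
Photons incident: 3.512 / 4.318×10⁻¹⁹ = 8.133×10¹⁸, i.e. 8.133×10¹⁸/6.022×10²³ = 1.351×10⁻⁵ mol.
Photons absorbed: 0.590 × 1.351×10⁻⁵ = 7.971×10⁻⁶ mol.
Product: Φ × n_abs = 0.513 × 7.971×10⁻⁶ = 4.089×10⁻⁶ mol.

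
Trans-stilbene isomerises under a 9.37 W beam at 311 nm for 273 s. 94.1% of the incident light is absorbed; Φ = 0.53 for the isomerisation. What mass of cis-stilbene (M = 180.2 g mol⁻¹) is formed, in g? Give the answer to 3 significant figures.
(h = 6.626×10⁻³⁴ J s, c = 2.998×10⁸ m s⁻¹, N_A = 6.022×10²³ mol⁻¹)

Photon energy at 311 nm: hc/λ = (6.626×10⁻³⁴)(2.998×10⁸)/(311×10⁻⁹) = 6.387×10⁻¹⁹ J.
Energy delivered: (9.37 W)(273 s) = 2558 J.
Photons incident: 2558 / 6.387×10⁻¹⁹ = 4.005×10²¹, i.e. 4.005×10²¹/6.022×10²³ = 0.006651 mol.
Photons absorbed: 0.941 × 0.006651 = 0.006259 mol.
Product: Φ × n_abs = 0.53 × 0.006259 = 0.003317 mol.
Mass: 0.003317 × 180.2 = 0.5977 g = 0.598 g.

0.598 g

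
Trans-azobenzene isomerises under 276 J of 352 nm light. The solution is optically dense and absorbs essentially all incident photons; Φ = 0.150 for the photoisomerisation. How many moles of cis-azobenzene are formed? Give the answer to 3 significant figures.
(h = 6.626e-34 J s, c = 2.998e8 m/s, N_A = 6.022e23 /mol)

Photon energy at 352 nm: hc/λ = (6.626e-34)(2.998e8)/(352e-9) = 5.643e-19 J.
Photons incident: 276 / 5.643e-19 = 4.891e20, i.e. 4.891e20/6.022e23 = 8.122e-4 mol.
Product: Φ × n_abs = 0.150 × 8.122e-4 = 1.218e-4 mol.

1.22e-4 mol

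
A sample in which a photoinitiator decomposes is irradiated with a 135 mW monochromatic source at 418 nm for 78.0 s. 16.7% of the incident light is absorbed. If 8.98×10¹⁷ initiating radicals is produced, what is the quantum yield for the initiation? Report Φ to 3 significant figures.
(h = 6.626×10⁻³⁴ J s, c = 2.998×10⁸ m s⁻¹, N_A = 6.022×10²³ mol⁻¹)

Product: 8.98×10¹⁷ / 6.022×10²³ = 1.491×10⁻⁶ mol.
Photon energy at 418 nm: hc/λ = (6.626×10⁻³⁴)(2.998×10⁸)/(418×10⁻⁹) = 4.752×10⁻¹⁹ J.
Energy delivered: (135 mW)(78 s) = 10.53 J.
Photons incident: 10.53 / 4.752×10⁻¹⁹ = 2.216×10¹⁹, i.e. 2.216×10¹⁹/6.022×10²³ = 3.680×10⁻⁵ mol.
Photons absorbed: 0.167 × 3.680×10⁻⁵ = 6.146×10⁻⁶ mol.
Φ = 1.491×10⁻⁶ mol / 6.146×10⁻⁶ mol photons = 0.243.

Φ = 0.243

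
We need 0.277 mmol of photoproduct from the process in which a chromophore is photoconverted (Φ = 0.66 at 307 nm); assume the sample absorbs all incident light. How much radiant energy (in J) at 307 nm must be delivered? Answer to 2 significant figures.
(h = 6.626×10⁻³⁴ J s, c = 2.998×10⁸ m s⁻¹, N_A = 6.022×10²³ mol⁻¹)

160 J

Product: 0.277 mmol = 2.77×10⁻⁴ mol.
Photons that must be absorbed: 2.77×10⁻⁴ / 0.66 = 4.197×10⁻⁴ mol.
Photon energy: hc/λ = 6.471×10⁻¹⁹ J; per mole, 3.897×10⁵ J mol⁻¹.
Energy required: 4.197×10⁻⁴ × 3.897×10⁵ = 160 J.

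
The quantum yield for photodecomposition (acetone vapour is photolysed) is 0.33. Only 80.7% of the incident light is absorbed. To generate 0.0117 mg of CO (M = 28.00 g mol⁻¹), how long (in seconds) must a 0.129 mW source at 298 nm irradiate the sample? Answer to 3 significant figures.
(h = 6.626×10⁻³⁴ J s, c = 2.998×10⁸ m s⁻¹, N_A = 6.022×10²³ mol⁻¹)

t ≈ 4880 s

Product: 0.0117 mg / 28.00 g mol⁻¹ = 4.179×10⁻⁷ mol.
Photons that must be absorbed: 4.179×10⁻⁷ / 0.33 = 1.266×10⁻⁶ mol.
Incident photons needed: 1.266×10⁻⁶ / 0.807 = 1.569×10⁻⁶ mol.
Photon energy: hc/λ = 6.666×10⁻¹⁹ J; per mole, 4.014×10⁵ J mol⁻¹.
Energy required: 1.569×10⁻⁶ × 4.014×10⁵ = 0.6298 J.
Time: 0.6298 J / 0.000129 W = 4880 s.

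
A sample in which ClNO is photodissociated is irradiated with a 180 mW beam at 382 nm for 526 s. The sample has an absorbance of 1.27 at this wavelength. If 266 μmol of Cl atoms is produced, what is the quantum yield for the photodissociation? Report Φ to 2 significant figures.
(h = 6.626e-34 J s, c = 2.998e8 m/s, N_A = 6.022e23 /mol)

Product: 266 μmol = 2.66e-4 mol.
Photon energy at 382 nm: hc/λ = (6.626e-34)(2.998e8)/(382e-9) = 5.200e-19 J.
Energy delivered: (180 mW)(526 s) = 94.68 J.
Photons incident: 94.68 / 5.200e-19 = 1.821e20, i.e. 1.821e20/6.022e23 = 3.024e-4 mol.
Fraction absorbed: 1 − 10^(−1.27) = 0.9463.
Photons absorbed: 0.9463 × 3.024e-4 = 2.862e-4 mol.
Φ = 2.66e-4 mol / 2.862e-4 mol photons = 0.93.

Φ = 0.93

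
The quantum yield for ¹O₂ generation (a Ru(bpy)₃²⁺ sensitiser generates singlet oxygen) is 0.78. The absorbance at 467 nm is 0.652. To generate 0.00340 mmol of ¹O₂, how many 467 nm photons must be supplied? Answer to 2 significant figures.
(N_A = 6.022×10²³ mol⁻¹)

3.4×10¹⁸ photons

Product: 0.00340 mmol = 3.40×10⁻⁶ mol.
Photons that must be absorbed: 3.40×10⁻⁶ / 0.78 = 4.359×10⁻⁶ mol.
Fraction absorbed: 1 − 10^(−0.652) = 0.7772.
Incident photons needed: 4.359×10⁻⁶ / 0.7772 = 5.609×10⁻⁶ mol.
Photon count: 5.609×10⁻⁶ × 6.022×10²³ = 3.4×10¹⁸.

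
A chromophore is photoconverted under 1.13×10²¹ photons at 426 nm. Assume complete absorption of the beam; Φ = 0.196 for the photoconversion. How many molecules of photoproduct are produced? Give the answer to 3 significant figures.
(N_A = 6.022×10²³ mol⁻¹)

2.21×10²⁰ molecules

Moles of photons: 1.13×10²¹ / 6.022×10²³ = 0.001876 mol.
Product: Φ × n_abs = 0.196 × 0.001876 = 3.677×10⁻⁴ mol.
As a count: 3.677×10⁻⁴ × 6.022×10²³ = 2.21×10²⁰.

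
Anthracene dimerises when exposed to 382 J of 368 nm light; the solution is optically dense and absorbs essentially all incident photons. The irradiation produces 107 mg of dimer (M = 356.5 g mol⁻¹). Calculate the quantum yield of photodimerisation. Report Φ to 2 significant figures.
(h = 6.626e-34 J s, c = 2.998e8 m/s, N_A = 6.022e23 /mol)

Product: 107 mg / 356.5 g mol⁻¹ = 3.001e-4 mol.
Photon energy at 368 nm: hc/λ = (6.626e-34)(2.998e8)/(368e-9) = 5.398e-19 J.
Photons incident: 382 / 5.398e-19 = 7.077e20, i.e. 7.077e20/6.022e23 = 0.001175 mol.
Φ = 3.001e-4 mol / 0.001175 mol photons = 0.26.

Φ = 0.26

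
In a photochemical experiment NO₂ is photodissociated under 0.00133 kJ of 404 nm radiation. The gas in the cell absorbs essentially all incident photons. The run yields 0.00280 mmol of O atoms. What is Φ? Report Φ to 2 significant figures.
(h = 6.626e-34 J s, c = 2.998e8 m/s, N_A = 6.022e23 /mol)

Product: 0.00280 mmol = 2.80e-6 mol.
Photon energy at 404 nm: hc/λ = (6.626e-34)(2.998e8)/(404e-9) = 4.917e-19 J.
Incident energy: 0.00133 kJ = 1.33 J.
Photons incident: 1.33 / 4.917e-19 = 2.705e18, i.e. 2.705e18/6.022e23 = 4.492e-6 mol.
Φ = 2.80e-6 mol / 4.492e-6 mol photons = 0.62.

Φ = 0.62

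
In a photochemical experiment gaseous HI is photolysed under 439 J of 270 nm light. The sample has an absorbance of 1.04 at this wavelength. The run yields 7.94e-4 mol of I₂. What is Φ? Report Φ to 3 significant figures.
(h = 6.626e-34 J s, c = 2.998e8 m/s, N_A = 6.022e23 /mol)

Photon energy at 270 nm: hc/λ = (6.626e-34)(2.998e8)/(270e-9) = 7.357e-19 J.
Photons incident: 439 / 7.357e-19 = 5.967e20, i.e. 5.967e20/6.022e23 = 9.909e-4 mol.
Fraction absorbed: 1 − 10^(−1.04) = 0.9088.
Photons absorbed: 0.9088 × 9.909e-4 = 9.005e-4 mol.
Φ = 7.94e-4 mol / 9.005e-4 mol photons = 0.882.

Φ = 0.882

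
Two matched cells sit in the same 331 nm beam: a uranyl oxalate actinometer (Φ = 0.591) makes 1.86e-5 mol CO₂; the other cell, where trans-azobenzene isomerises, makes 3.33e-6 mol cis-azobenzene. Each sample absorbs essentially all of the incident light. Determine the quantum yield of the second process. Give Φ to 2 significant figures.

Photons absorbed by the actinometer: 1.86e-5 / 0.591 = 3.147e-5 mol.
Φ(unknown) = 3.33e-6 / 3.147e-5 = 0.11.

Φ = 0.11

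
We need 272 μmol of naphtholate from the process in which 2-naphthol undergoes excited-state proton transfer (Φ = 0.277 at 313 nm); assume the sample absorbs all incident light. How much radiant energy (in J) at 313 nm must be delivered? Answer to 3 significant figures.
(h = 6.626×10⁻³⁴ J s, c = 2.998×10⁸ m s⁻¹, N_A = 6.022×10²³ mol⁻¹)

Product: 272 μmol = 2.72×10⁻⁴ mol.
Photons that must be absorbed: 2.72×10⁻⁴ / 0.277 = 9.819×10⁻⁴ mol.
Photon energy: hc/λ = 6.347×10⁻¹⁹ J; per mole, 3.822×10⁵ J mol⁻¹.
Energy required: 9.819×10⁻⁴ × 3.822×10⁵ = 375 J.

375 J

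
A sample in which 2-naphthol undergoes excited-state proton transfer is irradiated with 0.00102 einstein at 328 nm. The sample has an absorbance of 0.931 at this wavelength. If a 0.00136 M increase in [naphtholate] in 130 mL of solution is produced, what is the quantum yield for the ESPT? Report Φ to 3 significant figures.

Φ = 0.196

Product: (0.00136 M)(0.13 L) = 1.768×10⁻⁴ mol.
Fraction absorbed: 1 − 10^(−0.931) = 0.8828.
Photons absorbed: 0.8828 × 0.00102 = 9.005×10⁻⁴ mol.
Φ = 1.768×10⁻⁴ mol / 9.005×10⁻⁴ mol photons = 0.196.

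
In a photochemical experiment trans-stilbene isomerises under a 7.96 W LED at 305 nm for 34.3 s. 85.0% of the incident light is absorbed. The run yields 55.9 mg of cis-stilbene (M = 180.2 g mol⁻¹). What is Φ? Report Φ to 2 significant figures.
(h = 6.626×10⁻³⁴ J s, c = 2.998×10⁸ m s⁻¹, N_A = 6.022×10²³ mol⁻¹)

Φ = 0.52

Product: 55.9 mg / 180.2 g mol⁻¹ = 3.102×10⁻⁴ mol.
Photon energy at 305 nm: hc/λ = (6.626×10⁻³⁴)(2.998×10⁸)/(305×10⁻⁹) = 6.513×10⁻¹⁹ J.
Energy delivered: (7.96 W)(34.3 s) = 273.0 J.
Photons incident: 273.0 / 6.513×10⁻¹⁹ = 4.192×10²⁰, i.e. 4.192×10²⁰/6.022×10²³ = 6.961×10⁻⁴ mol.
Photons absorbed: 0.850 × 6.961×10⁻⁴ = 5.917×10⁻⁴ mol.
Φ = 3.102×10⁻⁴ mol / 5.917×10⁻⁴ mol photons = 0.52.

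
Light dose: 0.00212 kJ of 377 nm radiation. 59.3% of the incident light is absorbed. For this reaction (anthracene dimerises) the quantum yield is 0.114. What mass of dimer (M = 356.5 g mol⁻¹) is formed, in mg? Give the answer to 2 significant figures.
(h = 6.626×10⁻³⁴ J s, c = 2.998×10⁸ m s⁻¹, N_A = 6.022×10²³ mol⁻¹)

Photon energy at 377 nm: hc/λ = (6.626×10⁻³⁴)(2.998×10⁸)/(377×10⁻⁹) = 5.269×10⁻¹⁹ J.
Incident energy: 0.00212 kJ = 2.12 J.
Photons incident: 2.12 / 5.269×10⁻¹⁹ = 4.024×10¹⁸, i.e. 4.024×10¹⁸/6.022×10²³ = 6.682×10⁻⁶ mol.
Photons absorbed: 0.593 × 6.682×10⁻⁶ = 3.962×10⁻⁶ mol.
Product: Φ × n_abs = 0.114 × 3.962×10⁻⁶ = 4.517×10⁻⁷ mol.
Mass: 4.517×10⁻⁷ × 356.5 = 1.610×10⁻⁴ g = 0.16 mg.

0.16 mg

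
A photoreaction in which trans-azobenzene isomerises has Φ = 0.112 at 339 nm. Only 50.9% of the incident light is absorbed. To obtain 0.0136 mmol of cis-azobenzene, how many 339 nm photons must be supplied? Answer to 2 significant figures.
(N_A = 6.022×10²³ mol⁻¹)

Product: 0.0136 mmol = 1.36×10⁻⁵ mol.
Photons that must be absorbed: 1.36×10⁻⁵ / 0.112 = 1.214×10⁻⁴ mol.
Incident photons needed: 1.214×10⁻⁴ / 0.509 = 2.385×10⁻⁴ mol.
Photon count: 2.385×10⁻⁴ × 6.022×10²³ = 1.4×10²⁰.

1.4×10²⁰ photons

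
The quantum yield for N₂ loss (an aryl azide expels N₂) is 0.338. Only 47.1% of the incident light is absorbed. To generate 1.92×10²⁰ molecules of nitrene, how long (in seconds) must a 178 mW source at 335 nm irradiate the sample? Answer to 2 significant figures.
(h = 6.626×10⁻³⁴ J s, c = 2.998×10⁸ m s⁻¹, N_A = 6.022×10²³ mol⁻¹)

Product: 1.92×10²⁰ / 6.022×10²³ = 3.188×10⁻⁴ mol.
Photons that must be absorbed: 3.188×10⁻⁴ / 0.338 = 9.432×10⁻⁴ mol.
Incident photons needed: 9.432×10⁻⁴ / 0.471 = 0.002003 mol.
Photon energy: hc/λ = 5.930×10⁻¹⁹ J; per mole, 3.571×10⁵ J mol⁻¹.
Energy required: 0.002003 × 3.571×10⁵ = 715.3 J.
Time: 715.3 J / 0.178 W = 4000 s.

t ≈ 4000 s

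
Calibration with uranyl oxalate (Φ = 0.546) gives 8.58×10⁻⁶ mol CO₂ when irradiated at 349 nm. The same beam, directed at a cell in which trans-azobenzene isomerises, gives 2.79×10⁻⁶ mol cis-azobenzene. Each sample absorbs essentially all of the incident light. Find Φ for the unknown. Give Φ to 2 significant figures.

Photons absorbed by the actinometer: 8.58×10⁻⁶ / 0.546 = 1.571×10⁻⁵ mol.
Φ(unknown) = 2.79×10⁻⁶ / 1.571×10⁻⁵ = 0.18.

Φ = 0.18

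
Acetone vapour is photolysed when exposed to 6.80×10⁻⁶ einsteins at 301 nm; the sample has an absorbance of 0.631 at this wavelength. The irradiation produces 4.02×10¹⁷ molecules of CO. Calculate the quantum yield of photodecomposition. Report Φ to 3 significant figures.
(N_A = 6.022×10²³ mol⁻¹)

Product: 4.02×10¹⁷ / 6.022×10²³ = 6.676×10⁻⁷ mol.
Fraction absorbed: 1 − 10^(−0.631) = 0.7661.
Photons absorbed: 0.7661 × 6.80×10⁻⁶ = 5.209×10⁻⁶ mol.
Φ = 6.676×10⁻⁷ mol / 5.209×10⁻⁶ mol photons = 0.128.

Φ = 0.128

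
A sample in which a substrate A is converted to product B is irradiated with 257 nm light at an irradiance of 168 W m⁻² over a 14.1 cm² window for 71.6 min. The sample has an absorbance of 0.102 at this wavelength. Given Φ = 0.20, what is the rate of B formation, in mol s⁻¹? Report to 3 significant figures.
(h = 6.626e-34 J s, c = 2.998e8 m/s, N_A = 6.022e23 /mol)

2.13e-8 mol s⁻¹

Photon energy at 257 nm: hc/λ = (6.626e-34)(2.998e8)/(257e-9) = 7.729e-19 J.
Energy delivered: (168 W m⁻²)(14.1e-4 m²)(4296 s) = 1018 J.
Photons incident: 1018 / 7.729e-19 = 1.317e21, i.e. 1.317e21/6.022e23 = 0.002187 mol.
Fraction absorbed: 1 − 10^(−0.102) = 0.2093.
Photons absorbed: 0.2093 × 0.002187 = 4.577e-4 mol.
Product formed: 0.20 × 4.577e-4 = 9.154e-5 mol.
Rate: 9.154e-5 / 4296 s = 2.13e-8 mol s⁻¹.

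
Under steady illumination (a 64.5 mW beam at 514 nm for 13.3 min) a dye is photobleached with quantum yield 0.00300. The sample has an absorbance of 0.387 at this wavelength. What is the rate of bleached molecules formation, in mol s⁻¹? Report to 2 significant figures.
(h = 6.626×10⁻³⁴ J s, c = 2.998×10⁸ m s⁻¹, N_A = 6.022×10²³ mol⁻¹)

Photon energy at 514 nm: hc/λ = (6.626×10⁻³⁴)(2.998×10⁸)/(514×10⁻⁹) = 3.865×10⁻¹⁹ J.
Energy delivered: (64.5 mW)(798 s) = 51.47 J.
Photons incident: 51.47 / 3.865×10⁻¹⁹ = 1.332×10²⁰, i.e. 1.332×10²⁰/6.022×10²³ = 2.212×10⁻⁴ mol.
Fraction absorbed: 1 − 10^(−0.387) = 0.5898.
Photons absorbed: 0.5898 × 2.212×10⁻⁴ = 1.305×10⁻⁴ mol.
Product formed: 0.00300 × 1.305×10⁻⁴ = 3.915×10⁻⁷ mol.
Rate: 3.915×10⁻⁷ / 798 s = 4.9×10⁻¹⁰ mol s⁻¹.

4.9×10⁻¹⁰ mol s⁻¹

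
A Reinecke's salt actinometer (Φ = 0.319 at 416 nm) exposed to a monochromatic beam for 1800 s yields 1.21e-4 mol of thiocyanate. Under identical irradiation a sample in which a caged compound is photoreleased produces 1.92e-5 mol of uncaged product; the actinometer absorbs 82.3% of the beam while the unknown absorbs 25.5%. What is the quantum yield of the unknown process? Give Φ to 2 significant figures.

Φ = 0.16

Photons absorbed by the actinometer: 1.21e-4 / 0.319 = 3.793e-4 mol.
Incident flux: 3.793e-4 / 0.823 = 4.609e-4 einstein.
Absorbed by unknown: 0.255 × 4.609e-4 = 1.175e-4 mol.
Φ(unknown) = 1.92e-5 / 1.175e-4 = 0.16.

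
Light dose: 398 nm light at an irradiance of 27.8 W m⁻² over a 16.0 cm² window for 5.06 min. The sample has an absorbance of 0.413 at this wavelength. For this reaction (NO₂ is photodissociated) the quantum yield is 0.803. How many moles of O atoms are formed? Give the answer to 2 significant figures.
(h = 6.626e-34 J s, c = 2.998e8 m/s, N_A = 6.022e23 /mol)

2.2e-5 mol

Photon energy at 398 nm: hc/λ = (6.626e-34)(2.998e8)/(398e-9) = 4.991e-19 J.
Energy delivered: (27.8 W m⁻²)(16.0e-4 m²)(303.6 s) = 13.50 J.
Photons incident: 13.50 / 4.991e-19 = 2.705e19, i.e. 2.705e19/6.022e23 = 4.492e-5 mol.
Fraction absorbed: 1 − 10^(−0.413) = 0.6136.
Photons absorbed: 0.6136 × 4.492e-5 = 2.756e-5 mol.
Product: Φ × n_abs = 0.803 × 2.756e-5 = 2.213e-5 mol.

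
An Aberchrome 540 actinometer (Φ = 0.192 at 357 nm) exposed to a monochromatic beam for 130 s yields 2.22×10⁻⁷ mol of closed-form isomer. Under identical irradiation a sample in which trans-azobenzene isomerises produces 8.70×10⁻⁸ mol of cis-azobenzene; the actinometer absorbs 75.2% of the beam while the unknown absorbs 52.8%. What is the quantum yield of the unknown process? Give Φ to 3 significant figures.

Φ = 0.107

Photons absorbed by the actinometer: 2.22×10⁻⁷ / 0.192 = 1.156×10⁻⁶ mol.
Incident flux: 1.156×10⁻⁶ / 0.752 = 1.537×10⁻⁶ einstein.
Absorbed by unknown: 0.528 × 1.537×10⁻⁶ = 8.115×10⁻⁷ mol.
Φ(unknown) = 8.70×10⁻⁸ / 8.115×10⁻⁷ = 0.107.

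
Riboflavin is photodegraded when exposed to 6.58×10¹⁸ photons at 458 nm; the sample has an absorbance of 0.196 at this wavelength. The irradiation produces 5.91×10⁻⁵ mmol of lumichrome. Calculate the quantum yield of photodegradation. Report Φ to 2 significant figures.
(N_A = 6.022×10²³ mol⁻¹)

Product: 5.91×10⁻⁵ mmol = 5.91×10⁻⁸ mol.
Moles of photons: 6.58×10¹⁸ / 6.022×10²³ = 1.093×10⁻⁵ mol.
Fraction absorbed: 1 − 10^(−0.196) = 0.3632.
Photons absorbed: 0.3632 × 1.093×10⁻⁵ = 3.970×10⁻⁶ mol.
Φ = 5.91×10⁻⁸ mol / 3.970×10⁻⁶ mol photons = 0.015.

Φ = 0.015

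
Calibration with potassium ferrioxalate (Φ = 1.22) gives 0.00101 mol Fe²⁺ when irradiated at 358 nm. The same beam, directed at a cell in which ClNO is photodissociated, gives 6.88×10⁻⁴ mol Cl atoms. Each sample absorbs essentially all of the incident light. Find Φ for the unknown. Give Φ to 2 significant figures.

Photons absorbed by the actinometer: 0.00101 / 1.22 = 8.279×10⁻⁴ mol.
Φ(unknown) = 6.88×10⁻⁴ / 8.279×10⁻⁴ = 0.83.

Φ = 0.83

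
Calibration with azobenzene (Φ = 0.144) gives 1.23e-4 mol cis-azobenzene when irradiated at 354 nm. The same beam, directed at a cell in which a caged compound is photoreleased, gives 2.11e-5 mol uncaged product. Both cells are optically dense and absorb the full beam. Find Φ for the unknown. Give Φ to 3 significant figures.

Photons absorbed by the actinometer: 1.23e-4 / 0.144 = 8.542e-4 mol.
Φ(unknown) = 2.11e-5 / 8.542e-4 = 0.0247.

Φ = 0.0247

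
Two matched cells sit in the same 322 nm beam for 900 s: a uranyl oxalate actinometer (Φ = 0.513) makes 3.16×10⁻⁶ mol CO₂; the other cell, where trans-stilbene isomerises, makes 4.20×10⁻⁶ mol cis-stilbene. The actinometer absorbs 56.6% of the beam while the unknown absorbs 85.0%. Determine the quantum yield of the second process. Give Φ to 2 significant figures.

Photons absorbed by the actinometer: 3.16×10⁻⁶ / 0.513 = 6.160×10⁻⁶ mol.
Incident flux: 6.160×10⁻⁶ / 0.566 = 1.088×10⁻⁵ einstein.
Absorbed by unknown: 0.850 × 1.088×10⁻⁵ = 9.248×10⁻⁶ mol.
Φ(unknown) = 4.20×10⁻⁶ / 9.248×10⁻⁶ = 0.45.

Φ = 0.45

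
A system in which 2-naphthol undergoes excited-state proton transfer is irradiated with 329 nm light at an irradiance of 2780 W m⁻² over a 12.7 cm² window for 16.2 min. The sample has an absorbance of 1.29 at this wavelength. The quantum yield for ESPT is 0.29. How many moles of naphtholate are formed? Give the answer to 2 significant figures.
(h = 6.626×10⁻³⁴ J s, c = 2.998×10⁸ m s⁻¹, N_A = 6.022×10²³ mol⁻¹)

Photon energy at 329 nm: hc/λ = (6.626×10⁻³⁴)(2.998×10⁸)/(329×10⁻⁹) = 6.038×10⁻¹⁹ J.
Energy delivered: (2780 W m⁻²)(12.7×10⁻⁴ m²)(972 s) = 3432 J.
Photons incident: 3432 / 6.038×10⁻¹⁹ = 5.684×10²¹, i.e. 5.684×10²¹/6.022×10²³ = 0.009439 mol.
Fraction absorbed: 1 − 10^(−1.29) = 0.9487.
Photons absorbed: 0.9487 × 0.009439 = 0.008955 mol.
Product: Φ × n_abs = 0.29 × 0.008955 = 0.002597 mol.

0.0026 mol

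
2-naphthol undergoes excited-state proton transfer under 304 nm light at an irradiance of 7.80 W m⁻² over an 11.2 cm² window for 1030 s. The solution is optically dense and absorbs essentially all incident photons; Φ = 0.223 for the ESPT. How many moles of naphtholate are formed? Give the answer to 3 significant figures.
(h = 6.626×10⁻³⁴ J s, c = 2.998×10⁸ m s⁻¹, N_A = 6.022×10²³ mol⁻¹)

Photon energy at 304 nm: hc/λ = (6.626×10⁻³⁴)(2.998×10⁸)/(304×10⁻⁹) = 6.534×10⁻¹⁹ J.
Energy delivered: (7.80 W m⁻²)(11.2×10⁻⁴ m²)(1030 s) = 8.998 J.
Photons incident: 8.998 / 6.534×10⁻¹⁹ = 1.377×10¹⁹, i.e. 1.377×10¹⁹/6.022×10²³ = 2.287×10⁻⁵ mol.
Product: Φ × n_abs = 0.223 × 2.287×10⁻⁵ = 5.100×10⁻⁶ mol.

5.10×10⁻⁶ mol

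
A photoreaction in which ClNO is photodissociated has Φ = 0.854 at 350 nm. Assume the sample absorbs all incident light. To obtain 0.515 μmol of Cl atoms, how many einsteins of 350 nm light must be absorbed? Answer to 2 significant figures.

Product: 0.515 μmol = 5.15×10⁻⁷ mol.
Photons that must be absorbed: 5.15×10⁻⁷ / 0.854 = 6.030×10⁻⁷ mol.

6.0×10⁻⁷ einstein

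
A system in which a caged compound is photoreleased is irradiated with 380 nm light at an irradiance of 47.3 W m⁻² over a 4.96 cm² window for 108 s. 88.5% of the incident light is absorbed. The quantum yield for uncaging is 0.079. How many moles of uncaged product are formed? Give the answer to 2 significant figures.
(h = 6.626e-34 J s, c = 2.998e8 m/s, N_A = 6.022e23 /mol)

5.6e-7 mol

Photon energy at 380 nm: hc/λ = (6.626e-34)(2.998e8)/(380e-9) = 5.228e-19 J.
Energy delivered: (47.3 W m⁻²)(4.96e-4 m²)(108 s) = 2.534 J.
Photons incident: 2.534 / 5.228e-19 = 4.847e18, i.e. 4.847e18/6.022e23 = 8.049e-6 mol.
Photons absorbed: 0.885 × 8.049e-6 = 7.123e-6 mol.
Product: Φ × n_abs = 0.079 × 7.123e-6 = 5.627e-7 mol.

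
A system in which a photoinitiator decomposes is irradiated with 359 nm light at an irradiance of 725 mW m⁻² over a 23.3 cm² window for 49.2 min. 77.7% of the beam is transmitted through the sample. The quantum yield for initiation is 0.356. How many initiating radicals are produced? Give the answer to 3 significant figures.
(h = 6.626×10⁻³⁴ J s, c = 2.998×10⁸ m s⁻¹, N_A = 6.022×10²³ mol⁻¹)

7.15×10¹⁷ initiating radicals

Photon energy at 359 nm: hc/λ = (6.626×10⁻³⁴)(2.998×10⁸)/(359×10⁻⁹) = 5.533×10⁻¹⁹ J.
Energy delivered: (725 mW m⁻²)(23.3×10⁻⁴ m²)(2952 s) = 4.987 J.
Photons incident: 4.987 / 5.533×10⁻¹⁹ = 9.013×10¹⁸, i.e. 9.013×10¹⁸/6.022×10²³ = 1.497×10⁻⁵ mol.
Fraction absorbed: 1 − 77.7/100 = 0.2230.
Photons absorbed: 0.2230 × 1.497×10⁻⁵ = 3.338×10⁻⁶ mol.
Product: Φ × n_abs = 0.356 × 3.338×10⁻⁶ = 1.188×10⁻⁶ mol.
As a count: 1.188×10⁻⁶ × 6.022×10²³ = 7.15×10¹⁷.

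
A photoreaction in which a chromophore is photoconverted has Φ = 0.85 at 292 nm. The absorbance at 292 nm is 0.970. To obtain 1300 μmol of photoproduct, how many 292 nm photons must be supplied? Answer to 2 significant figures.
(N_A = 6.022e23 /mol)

1.0e21 photons

Product: 1300 μmol = 0.00130 mol.
Photons that must be absorbed: 0.00130 / 0.85 = 0.001529 mol.
Fraction absorbed: 1 − 10^(−0.970) = 0.8928.
Incident photons needed: 0.001529 / 0.8928 = 0.001713 mol.
Photon count: 0.001713 × 6.022e23 = 1.0e21.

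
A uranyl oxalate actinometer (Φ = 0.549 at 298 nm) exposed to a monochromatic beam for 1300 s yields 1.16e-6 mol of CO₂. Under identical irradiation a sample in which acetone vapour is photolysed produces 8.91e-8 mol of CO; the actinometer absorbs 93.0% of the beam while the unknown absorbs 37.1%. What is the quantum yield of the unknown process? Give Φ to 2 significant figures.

Φ = 0.11

Photons absorbed by the actinometer: 1.16e-6 / 0.549 = 2.113e-6 mol.
Incident flux: 2.113e-6 / 0.930 = 2.272e-6 einstein.
Absorbed by unknown: 0.371 × 2.272e-6 = 8.429e-7 mol.
Φ(unknown) = 8.91e-8 / 8.429e-7 = 0.11.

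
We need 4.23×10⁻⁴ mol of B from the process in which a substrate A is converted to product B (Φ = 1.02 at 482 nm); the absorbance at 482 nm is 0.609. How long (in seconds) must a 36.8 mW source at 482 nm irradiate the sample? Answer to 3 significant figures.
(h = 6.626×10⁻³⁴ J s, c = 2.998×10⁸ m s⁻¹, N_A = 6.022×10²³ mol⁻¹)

t ≈ 3710 s

Photons that must be absorbed: 4.23×10⁻⁴ / 1.02 = 4.147×10⁻⁴ mol.
Fraction absorbed: 1 − 10^(−0.609) = 0.7540.
Incident photons needed: 4.147×10⁻⁴ / 0.7540 = 5.500×10⁻⁴ mol.
Photon energy: hc/λ = 4.121×10⁻¹⁹ J; per mole, 2.482×10⁵ J mol⁻¹.
Energy required: 5.500×10⁻⁴ × 2.482×10⁵ = 136.5 J.
Time: 136.5 J / 0.0368 W = 3710 s.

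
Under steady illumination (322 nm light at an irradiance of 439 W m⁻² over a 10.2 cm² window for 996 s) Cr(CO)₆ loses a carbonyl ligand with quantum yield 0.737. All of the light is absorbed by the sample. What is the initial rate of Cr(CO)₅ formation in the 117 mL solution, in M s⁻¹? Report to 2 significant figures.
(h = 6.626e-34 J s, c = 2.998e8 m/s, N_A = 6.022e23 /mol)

Photon energy at 322 nm: hc/λ = (6.626e-34)(2.998e8)/(322e-9) = 6.169e-19 J.
Energy delivered: (439 W m⁻²)(10.2e-4 m²)(996 s) = 446.0 J.
Photons incident: 446.0 / 6.169e-19 = 7.230e20, i.e. 7.230e20/6.022e23 = 0.001201 mol.
Product formed: 0.737 × 0.001201 = 8.851e-4 mol.
Rate: 8.851e-4 mol / (996 s × 0.117 L) = 7.6e-6 M s⁻¹.

7.6e-6 M s⁻¹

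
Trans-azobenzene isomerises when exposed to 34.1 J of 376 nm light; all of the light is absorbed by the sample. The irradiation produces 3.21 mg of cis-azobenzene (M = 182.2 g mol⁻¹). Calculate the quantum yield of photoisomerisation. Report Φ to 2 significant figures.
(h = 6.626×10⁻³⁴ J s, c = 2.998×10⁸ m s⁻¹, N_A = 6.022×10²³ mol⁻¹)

Product: 3.21 mg / 182.2 g mol⁻¹ = 1.762×10⁻⁵ mol.
Photon energy at 376 nm: hc/λ = (6.626×10⁻³⁴)(2.998×10⁸)/(376×10⁻⁹) = 5.283×10⁻¹⁹ J.
Photons incident: 34.1 / 5.283×10⁻¹⁹ = 6.455×10¹⁹, i.e. 6.455×10¹⁹/6.022×10²³ = 1.072×10⁻⁴ mol.
Φ = 1.762×10⁻⁵ mol / 1.072×10⁻⁴ mol photons = 0.16.

Φ = 0.16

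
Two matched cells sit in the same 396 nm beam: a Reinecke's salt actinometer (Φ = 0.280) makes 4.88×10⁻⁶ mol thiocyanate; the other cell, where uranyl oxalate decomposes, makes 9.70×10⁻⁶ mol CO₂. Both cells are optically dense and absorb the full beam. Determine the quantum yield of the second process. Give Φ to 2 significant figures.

Photons absorbed by the actinometer: 4.88×10⁻⁶ / 0.280 = 1.743×10⁻⁵ mol.
Φ(unknown) = 9.70×10⁻⁶ / 1.743×10⁻⁵ = 0.56.

Φ = 0.56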